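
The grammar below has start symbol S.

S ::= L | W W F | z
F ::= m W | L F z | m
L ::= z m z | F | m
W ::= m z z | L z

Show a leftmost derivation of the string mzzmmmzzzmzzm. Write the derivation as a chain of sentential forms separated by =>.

S=>WWF=>mzzWF=>mzzLzF=>mzzFzF=>mzzLFzzF=>mzzFFzzF=>mzzLFzFzzF=>mzzmFzFzzF=>mzzmmWzFzzF=>mzzmmmzzzFzzF=>mzzmmmzzzmzzF=>mzzmmmzzzmzzm

S => WWF   [S ::= W W F]
WWF => mzzWF   [W ::= m z z]
mzzWF => mzzLzF   [W ::= L z]
mzzLzF => mzzFzF   [L ::= F]
mzzFzF => mzzLFzzF   [F ::= L F z]
mzzLFzzF => mzzFFzzF   [L ::= F]
mzzFFzzF => mzzLFzFzzF   [F ::= L F z]
mzzLFzFzzF => mzzmFzFzzF   [L ::= m]
mzzmFzFzzF => mzzmmWzFzzF   [F ::= m W]
mzzmmWzFzzF => mzzmmmzzzFzzF   [W ::= m z z]
mzzmmmzzzFzzF => mzzmmmzzzmzzF   [F ::= m]
mzzmmmzzzmzzF => mzzmmmzzzmzzm   [F ::= m]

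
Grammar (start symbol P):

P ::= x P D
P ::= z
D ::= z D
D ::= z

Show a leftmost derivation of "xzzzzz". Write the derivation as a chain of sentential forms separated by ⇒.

P⇒xPD⇒xzD⇒xzzD⇒xzzzD⇒xzzzzD⇒xzzzzz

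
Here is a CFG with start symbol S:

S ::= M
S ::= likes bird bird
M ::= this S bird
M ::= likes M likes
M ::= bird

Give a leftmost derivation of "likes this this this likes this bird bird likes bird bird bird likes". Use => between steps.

S => M => likes M likes => likes this S bird likes => likes this M bird likes => likes this this S bird bird likes => likes this this M bird bird likes => likes this this this S bird bird bird likes => likes this this this M bird bird bird likes => likes this this this likes M likes bird bird bird likes => likes this this this likes this S bird likes bird bird bird likes => likes this this this likes this M bird likes bird bird bird likes => likes this this this likes this bird bird likes bird bird bird likes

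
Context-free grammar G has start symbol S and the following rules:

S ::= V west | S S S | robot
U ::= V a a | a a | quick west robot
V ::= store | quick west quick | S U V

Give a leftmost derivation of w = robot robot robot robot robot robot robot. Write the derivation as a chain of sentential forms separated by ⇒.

S ⇒ S S S   [S ::= S S S]
S S S ⇒ S S S S S   [S ::= S S S]
S S S S S ⇒ S S S S S S S   [S ::= S S S]
S S S S S S S ⇒ robot S S S S S S   [S ::= robot]
robot S S S S S S ⇒ robot robot S S S S S   [S ::= robot]
robot robot S S S S S ⇒ robot robot robot S S S S   [S ::= robot]
robot robot robot S S S S ⇒ robot robot robot robot S S S   [S ::= robot]
robot robot robot robot S S S ⇒ robot robot robot robot robot S S   [S ::= robot]
robot robot robot robot robot S S ⇒ robot robot robot robot robot robot S   [S ::= robot]
robot robot robot robot robot robot S ⇒ robot robot robot robot robot robot robot   [S ::= robot]

S ⇒ S S S ⇒ S S S S S ⇒ S S S S S S S ⇒ robot S S S S S S ⇒ robot robot S S S S S ⇒ robot robot robot S S S S ⇒ robot robot robot robot S S S ⇒ robot robot robot robot robot S S ⇒ robot robot robot robot robot robot S ⇒ robot robot robot robot robot robot robot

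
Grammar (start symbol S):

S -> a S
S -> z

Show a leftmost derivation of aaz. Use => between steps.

S => aS => aaS => aaz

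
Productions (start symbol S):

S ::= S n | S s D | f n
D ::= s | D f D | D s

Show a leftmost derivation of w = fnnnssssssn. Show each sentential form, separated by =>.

S=>Sn=>SsDn=>SsDsDn=>SsDsDsDn=>SnsDsDsDn=>SnnsDsDsDn=>fnnnsDsDsDn=>fnnnsssDsDn=>fnnnsssssDn=>fnnnssssssn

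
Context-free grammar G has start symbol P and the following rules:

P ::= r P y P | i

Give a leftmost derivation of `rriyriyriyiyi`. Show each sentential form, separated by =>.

P => rPyP => rrPyPyP => rriyPyP => rriyrPyPyP => rriyriyPyP => rriyriyrPyPyP => rriyriyriyPyP => rriyriyriyiyP => rriyriyriyiyi

P => rPyP   [P ::= r P y P]
rPyP => rrPyPyP   [P ::= r P y P]
rrPyPyP => rriyPyP   [P ::= i]
rriyPyP => rriyrPyPyP   [P ::= r P y P]
rriyrPyPyP => rriyriyPyP   [P ::= i]
rriyriyPyP => rriyriyrPyPyP   [P ::= r P y P]
rriyriyrPyPyP => rriyriyriyPyP   [P ::= i]
rriyriyriyPyP => rriyriyriyiyP   [P ::= i]
rriyriyriyiyP => rriyriyriyiyi   [P ::= i]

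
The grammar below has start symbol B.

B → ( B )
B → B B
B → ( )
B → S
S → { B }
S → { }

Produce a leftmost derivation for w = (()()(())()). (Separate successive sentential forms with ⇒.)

B ⇒ (B) ⇒ (BB) ⇒ (BBB) ⇒ (()BB) ⇒ (()BBB) ⇒ (()()BB) ⇒ (()()(B)B) ⇒ (()()(())B) ⇒ (()()(())())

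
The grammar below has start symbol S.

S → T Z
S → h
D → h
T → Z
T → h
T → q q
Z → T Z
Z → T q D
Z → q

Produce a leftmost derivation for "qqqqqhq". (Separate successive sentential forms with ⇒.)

S ⇒ TZ   [S → T Z]
TZ ⇒ ZZ   [T → Z]
ZZ ⇒ TZZ   [Z → T Z]
TZZ ⇒ qqZZ   [T → q q]
qqZZ ⇒ qqTqDZ   [Z → T q D]
qqTqDZ ⇒ qqqqqDZ   [T → q q]
qqqqqDZ ⇒ qqqqqhZ   [D → h]
qqqqqhZ ⇒ qqqqqhq   [Z → q]

S ⇒ TZ ⇒ ZZ ⇒ TZZ ⇒ qqZZ ⇒ qqTqDZ ⇒ qqqqqDZ ⇒ qqqqqhZ ⇒ qqqqqhq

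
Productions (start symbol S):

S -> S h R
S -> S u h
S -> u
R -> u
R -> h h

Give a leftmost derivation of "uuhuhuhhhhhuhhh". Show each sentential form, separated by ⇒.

S ⇒ ShR   [S -> S h R]
ShR ⇒ ShRhR   [S -> S h R]
ShRhR ⇒ ShRhRhR   [S -> S h R]
ShRhRhR ⇒ SuhhRhRhR   [S -> S u h]
SuhhRhRhR ⇒ SuhuhhRhRhR   [S -> S u h]
SuhuhhRhRhR ⇒ SuhuhuhhRhRhR   [S -> S u h]
SuhuhuhhRhRhR ⇒ uuhuhuhhRhRhR   [S -> u]
uuhuhuhhRhRhR ⇒ uuhuhuhhhhhRhR   [R -> h h]
uuhuhuhhhhhRhR ⇒ uuhuhuhhhhhuhR   [R -> u]
uuhuhuhhhhhuhR ⇒ uuhuhuhhhhhuhhh   [R -> h h]

S⇒ShR⇒ShRhR⇒ShRhRhR⇒SuhhRhRhR⇒SuhuhhRhRhR⇒SuhuhuhhRhRhR⇒uuhuhuhhRhRhR⇒uuhuhuhhhhhRhR⇒uuhuhuhhhhhuhR⇒uuhuhuhhhhhuhhh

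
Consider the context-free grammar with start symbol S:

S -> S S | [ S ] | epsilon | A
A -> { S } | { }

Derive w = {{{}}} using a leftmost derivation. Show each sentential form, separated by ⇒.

S ⇒ A ⇒ {S} ⇒ {A} ⇒ {{S}} ⇒ {{A}} ⇒ {{{S}}} ⇒ {{{}}}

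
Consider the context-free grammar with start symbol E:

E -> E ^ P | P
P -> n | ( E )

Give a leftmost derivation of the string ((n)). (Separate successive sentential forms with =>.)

E => P => (E) => (P) => ((E)) => ((P)) => ((n))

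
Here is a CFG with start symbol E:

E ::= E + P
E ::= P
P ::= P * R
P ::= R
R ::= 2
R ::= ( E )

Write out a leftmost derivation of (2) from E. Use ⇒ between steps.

E ⇒ P ⇒ R ⇒ (E) ⇒ (P) ⇒ (R) ⇒ (2)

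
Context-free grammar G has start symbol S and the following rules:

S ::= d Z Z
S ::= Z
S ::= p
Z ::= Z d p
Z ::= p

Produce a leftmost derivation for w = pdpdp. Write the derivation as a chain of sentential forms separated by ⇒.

S ⇒ Z   [S ::= Z]
Z ⇒ Zdp   [Z ::= Z d p]
Zdp ⇒ Zdpdp   [Z ::= Z d p]
Zdpdp ⇒ pdpdp   [Z ::= p]

S⇒Z⇒Zdp⇒Zdpdp⇒pdpdp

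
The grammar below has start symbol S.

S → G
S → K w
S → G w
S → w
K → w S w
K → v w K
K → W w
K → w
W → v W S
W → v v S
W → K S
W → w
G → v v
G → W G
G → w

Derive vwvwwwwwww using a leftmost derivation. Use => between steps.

S=>Gw=>WGw=>KSGw=>vwKSGw=>vwvwKSGw=>vwvwwSwSGw=>vwvwwwwSGw=>vwvwwwwwGw=>vwvwwwwwww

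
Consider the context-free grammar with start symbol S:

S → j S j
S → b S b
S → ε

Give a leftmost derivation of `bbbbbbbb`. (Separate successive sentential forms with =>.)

S => bSb => bbSbb => bbbSbbb => bbbbSbbbb => bbbbbbbb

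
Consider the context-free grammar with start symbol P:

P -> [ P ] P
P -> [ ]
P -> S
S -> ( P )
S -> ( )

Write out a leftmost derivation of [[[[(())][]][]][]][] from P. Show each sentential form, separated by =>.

P=>[P]P=>[[P]P]P=>[[[P]P]P]P=>[[[[P]P]P]P]P=>[[[[S]P]P]P]P=>[[[[(P)]P]P]P]P=>[[[[(S)]P]P]P]P=>[[[[(())]P]P]P]P=>[[[[(())][]]P]P]P=>[[[[(())][]][]]P]P=>[[[[(())][]][]][]]P=>[[[[(())][]][]][]][]

P => [P]P   [P -> [ P ] P]
[P]P => [[P]P]P   [P -> [ P ] P]
[[P]P]P => [[[P]P]P]P   [P -> [ P ] P]
[[[P]P]P]P => [[[[P]P]P]P]P   [P -> [ P ] P]
[[[[P]P]P]P]P => [[[[S]P]P]P]P   [P -> S]
[[[[S]P]P]P]P => [[[[(P)]P]P]P]P   [S -> ( P )]
[[[[(P)]P]P]P]P => [[[[(S)]P]P]P]P   [P -> S]
[[[[(S)]P]P]P]P => [[[[(())]P]P]P]P   [S -> ( )]
[[[[(())]P]P]P]P => [[[[(())][]]P]P]P   [P -> [ ]]
[[[[(())][]]P]P]P => [[[[(())][]][]]P]P   [P -> [ ]]
[[[[(())][]][]]P]P => [[[[(())][]][]][]]P   [P -> [ ]]
[[[[(())][]][]][]]P => [[[[(())][]][]][]][]   [P -> [ ]]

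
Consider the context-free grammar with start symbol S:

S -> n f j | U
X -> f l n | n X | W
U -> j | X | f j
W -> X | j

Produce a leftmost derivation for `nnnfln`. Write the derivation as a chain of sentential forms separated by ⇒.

S ⇒ U ⇒ X ⇒ nX ⇒ nnX ⇒ nnnX ⇒ nnnfln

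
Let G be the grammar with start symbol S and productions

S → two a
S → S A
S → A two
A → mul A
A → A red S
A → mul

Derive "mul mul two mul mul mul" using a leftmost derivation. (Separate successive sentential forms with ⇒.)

S ⇒ S A ⇒ S A A ⇒ S A A A ⇒ A two A A A ⇒ mul A two A A A ⇒ mul mul two A A A ⇒ mul mul two mul A A ⇒ mul mul two mul mul A ⇒ mul mul two mul mul mul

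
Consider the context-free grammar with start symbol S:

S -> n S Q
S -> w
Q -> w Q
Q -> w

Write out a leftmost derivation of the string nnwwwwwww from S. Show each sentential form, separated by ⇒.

S⇒nSQ⇒nnSQQ⇒nnwQQ⇒nnwwQQ⇒nnwwwQQ⇒nnwwwwQQ⇒nnwwwwwQ⇒nnwwwwwwQ⇒nnwwwwwww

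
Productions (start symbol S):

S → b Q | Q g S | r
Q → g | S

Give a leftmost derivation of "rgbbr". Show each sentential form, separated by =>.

S => QgS => SgS => rgS => rgbQ => rgbS => rgbbQ => rgbbS => rgbbr

S => QgS   [S → Q g S]
QgS => SgS   [Q → S]
SgS => rgS   [S → r]
rgS => rgbQ   [S → b Q]
rgbQ => rgbS   [Q → S]
rgbS => rgbbQ   [S → b Q]
rgbbQ => rgbbS   [Q → S]
rgbbS => rgbbr   [S → r]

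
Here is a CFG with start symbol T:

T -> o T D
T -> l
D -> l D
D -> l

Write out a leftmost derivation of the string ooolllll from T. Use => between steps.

T=>oTD=>ooTDD=>oooTDDD=>ooolDDD=>ooollDDD=>ooolllDD=>ooollllD=>ooolllll

T => oTD   [T -> o T D]
oTD => ooTDD   [T -> o T D]
ooTDD => oooTDDD   [T -> o T D]
oooTDDD => ooolDDD   [T -> l]
ooolDDD => ooollDDD   [D -> l D]
ooollDDD => ooolllDD   [D -> l]
ooolllDD => ooollllD   [D -> l]
ooollllD => ooolllll   [D -> l]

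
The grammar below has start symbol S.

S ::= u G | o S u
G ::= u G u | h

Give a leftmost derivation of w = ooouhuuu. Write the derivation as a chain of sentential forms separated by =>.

S=>oSu=>ooSuu=>oooSuuu=>ooouGuuu=>ooouhuuu

S => oSu   [S ::= o S u]
oSu => ooSuu   [S ::= o S u]
ooSuu => oooSuuu   [S ::= o S u]
oooSuuu => ooouGuuu   [S ::= u G]
ooouGuuu => ooouhuuu   [G ::= h]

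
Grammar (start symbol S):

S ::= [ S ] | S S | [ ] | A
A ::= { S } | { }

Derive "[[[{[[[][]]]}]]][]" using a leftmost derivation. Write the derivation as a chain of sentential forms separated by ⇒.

S ⇒ SS   [S ::= S S]
SS ⇒ [S]S   [S ::= [ S ]]
[S]S ⇒ [[S]]S   [S ::= [ S ]]
[[S]]S ⇒ [[[S]]]S   [S ::= [ S ]]
[[[S]]]S ⇒ [[[A]]]S   [S ::= A]
[[[A]]]S ⇒ [[[{S}]]]S   [A ::= { S }]
[[[{S}]]]S ⇒ [[[{[S]}]]]S   [S ::= [ S ]]
[[[{[S]}]]]S ⇒ [[[{[[S]]}]]]S   [S ::= [ S ]]
[[[{[[S]]}]]]S ⇒ [[[{[[SS]]}]]]S   [S ::= S S]
[[[{[[SS]]}]]]S ⇒ [[[{[[[]S]]}]]]S   [S ::= [ ]]
[[[{[[[]S]]}]]]S ⇒ [[[{[[[][]]]}]]]S   [S ::= [ ]]
[[[{[[[][]]]}]]]S ⇒ [[[{[[[][]]]}]]][]   [S ::= [ ]]

S ⇒ SS ⇒ [S]S ⇒ [[S]]S ⇒ [[[S]]]S ⇒ [[[A]]]S ⇒ [[[{S}]]]S ⇒ [[[{[S]}]]]S ⇒ [[[{[[S]]}]]]S ⇒ [[[{[[SS]]}]]]S ⇒ [[[{[[[]S]]}]]]S ⇒ [[[{[[[][]]]}]]]S ⇒ [[[{[[[][]]]}]]][]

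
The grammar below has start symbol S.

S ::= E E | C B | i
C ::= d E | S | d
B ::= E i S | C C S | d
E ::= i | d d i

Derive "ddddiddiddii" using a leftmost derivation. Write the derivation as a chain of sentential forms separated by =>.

S => CB   [S ::= C B]
CB => dB   [C ::= d]
dB => dCCS   [B ::= C C S]
dCCS => ddECS   [C ::= d E]
ddECS => ddddiCS   [E ::= d d i]
ddddiCS => ddddiSS   [C ::= S]
ddddiSS => ddddiEES   [S ::= E E]
ddddiEES => ddddiddiES   [E ::= d d i]
ddddiddiES => ddddiddiddiS   [E ::= d d i]
ddddiddiddiS => ddddiddiddii   [S ::= i]

S=>CB=>dB=>dCCS=>ddECS=>ddddiCS=>ddddiSS=>ddddiEES=>ddddiddiES=>ddddiddiddiS=>ddddiddiddii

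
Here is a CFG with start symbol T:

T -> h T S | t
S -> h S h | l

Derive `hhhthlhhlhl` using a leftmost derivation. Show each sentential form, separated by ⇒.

T ⇒ hTS   [T -> h T S]
hTS ⇒ hhTSS   [T -> h T S]
hhTSS ⇒ hhhTSSS   [T -> h T S]
hhhTSSS ⇒ hhhtSSS   [T -> t]
hhhtSSS ⇒ hhhthShSS   [S -> h S h]
hhhthShSS ⇒ hhhthlhSS   [S -> l]
hhhthlhSS ⇒ hhhthlhhShS   [S -> h S h]
hhhthlhhShS ⇒ hhhthlhhlhS   [S -> l]
hhhthlhhlhS ⇒ hhhthlhhlhl   [S -> l]

T ⇒ hTS ⇒ hhTSS ⇒ hhhTSSS ⇒ hhhtSSS ⇒ hhhthShSS ⇒ hhhthlhSS ⇒ hhhthlhhShS ⇒ hhhthlhhlhS ⇒ hhhthlhhlhl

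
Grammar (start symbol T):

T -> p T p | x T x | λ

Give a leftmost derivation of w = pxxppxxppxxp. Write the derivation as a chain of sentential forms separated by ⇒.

T ⇒ pTp ⇒ pxTxp ⇒ pxxTxxp ⇒ pxxpTpxxp ⇒ pxxppTppxxp ⇒ pxxppxTxppxxp ⇒ pxxppxxppxxp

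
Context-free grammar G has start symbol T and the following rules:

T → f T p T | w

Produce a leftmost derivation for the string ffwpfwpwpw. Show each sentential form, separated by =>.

T => fTpT => ffTpTpT => ffwpTpT => ffwpfTpTpT => ffwpfwpTpT => ffwpfwpwpT => ffwpfwpwpw

T => fTpT   [T → f T p T]
fTpT => ffTpTpT   [T → f T p T]
ffTpTpT => ffwpTpT   [T → w]
ffwpTpT => ffwpfTpTpT   [T → f T p T]
ffwpfTpTpT => ffwpfwpTpT   [T → w]
ffwpfwpTpT => ffwpfwpwpT   [T → w]
ffwpfwpwpT => ffwpfwpwpw   [T → w]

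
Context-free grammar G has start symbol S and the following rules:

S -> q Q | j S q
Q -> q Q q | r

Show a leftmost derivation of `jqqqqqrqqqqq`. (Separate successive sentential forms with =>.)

S=>jSq=>jqQq=>jqqQqq=>jqqqQqqq=>jqqqqQqqqq=>jqqqqqQqqqqq=>jqqqqqrqqqqq

S => jSq   [S -> j S q]
jSq => jqQq   [S -> q Q]
jqQq => jqqQqq   [Q -> q Q q]
jqqQqq => jqqqQqqq   [Q -> q Q q]
jqqqQqqq => jqqqqQqqqq   [Q -> q Q q]
jqqqqQqqqq => jqqqqqQqqqqq   [Q -> q Q q]
jqqqqqQqqqqq => jqqqqqrqqqqq   [Q -> r]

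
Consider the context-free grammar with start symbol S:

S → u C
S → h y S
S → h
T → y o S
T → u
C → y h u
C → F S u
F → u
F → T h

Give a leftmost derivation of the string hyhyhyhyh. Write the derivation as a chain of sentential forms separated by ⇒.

S⇒hyS⇒hyhyS⇒hyhyhyS⇒hyhyhyhyS⇒hyhyhyhyh

S ⇒ hyS   [S → h y S]
hyS ⇒ hyhyS   [S → h y S]
hyhyS ⇒ hyhyhyS   [S → h y S]
hyhyhyS ⇒ hyhyhyhyS   [S → h y S]
hyhyhyhyS ⇒ hyhyhyhyh   [S → h]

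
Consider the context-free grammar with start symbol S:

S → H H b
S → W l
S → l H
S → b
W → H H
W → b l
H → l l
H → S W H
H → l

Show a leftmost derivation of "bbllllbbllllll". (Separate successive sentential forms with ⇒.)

S ⇒ Wl   [S → W l]
Wl ⇒ HHl   [W → H H]
HHl ⇒ SWHHl   [H → S W H]
SWHHl ⇒ HHbWHHl   [S → H H b]
HHbWHHl ⇒ SWHHbWHHl   [H → S W H]
SWHHbWHHl ⇒ bWHHbWHHl   [S → b]
bWHHbWHHl ⇒ bblHHbWHHl   [W → b l]
bblHHbWHHl ⇒ bbllHbWHHl   [H → l]
bbllHbWHHl ⇒ bbllllbWHHl   [H → l l]
bbllllbWHHl ⇒ bbllllbblHHl   [W → b l]
bbllllbblHHl ⇒ bbllllbblllHl   [H → l l]
bbllllbblllHl ⇒ bbllllbbllllll   [H → l l]

S ⇒ Wl ⇒ HHl ⇒ SWHHl ⇒ HHbWHHl ⇒ SWHHbWHHl ⇒ bWHHbWHHl ⇒ bblHHbWHHl ⇒ bbllHbWHHl ⇒ bbllllbWHHl ⇒ bbllllbblHHl ⇒ bbllllbblllHl ⇒ bbllllbbllllll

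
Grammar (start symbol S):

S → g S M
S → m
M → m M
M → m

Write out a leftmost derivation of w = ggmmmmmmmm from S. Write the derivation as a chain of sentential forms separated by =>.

S=>gSM=>ggSMM=>ggmMM=>ggmmMM=>ggmmmMM=>ggmmmmMM=>ggmmmmmMM=>ggmmmmmmM=>ggmmmmmmmM=>ggmmmmmmmm

S => gSM   [S → g S M]
gSM => ggSMM   [S → g S M]
ggSMM => ggmMM   [S → m]
ggmMM => ggmmMM   [M → m M]
ggmmMM => ggmmmMM   [M → m M]
ggmmmMM => ggmmmmMM   [M → m M]
ggmmmmMM => ggmmmmmMM   [M → m M]
ggmmmmmMM => ggmmmmmmM   [M → m]
ggmmmmmmM => ggmmmmmmmM   [M → m M]
ggmmmmmmmM => ggmmmmmmmm   [M → m]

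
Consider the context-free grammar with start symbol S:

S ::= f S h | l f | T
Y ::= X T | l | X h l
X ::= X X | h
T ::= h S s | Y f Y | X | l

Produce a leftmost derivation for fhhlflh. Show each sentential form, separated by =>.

S => fSh   [S ::= f S h]
fSh => fTh   [S ::= T]
fTh => fYfYh   [T ::= Y f Y]
fYfYh => fXhlfYh   [Y ::= X h l]
fXhlfYh => fhhlfYh   [X ::= h]
fhhlfYh => fhhlflh   [Y ::= l]

S => fSh => fTh => fYfYh => fXhlfYh => fhhlfYh => fhhlflh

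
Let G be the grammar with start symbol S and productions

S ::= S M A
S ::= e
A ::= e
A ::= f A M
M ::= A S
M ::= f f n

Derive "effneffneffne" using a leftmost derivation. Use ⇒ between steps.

S ⇒ SMA ⇒ SMAMA ⇒ SMAMAMA ⇒ eMAMAMA ⇒ effnAMAMA ⇒ effneMAMA ⇒ effneffnAMA ⇒ effneffneMA ⇒ effneffneffnA ⇒ effneffneffne

S ⇒ SMA   [S ::= S M A]
SMA ⇒ SMAMA   [S ::= S M A]
SMAMA ⇒ SMAMAMA   [S ::= S M A]
SMAMAMA ⇒ eMAMAMA   [S ::= e]
eMAMAMA ⇒ effnAMAMA   [M ::= f f n]
effnAMAMA ⇒ effneMAMA   [A ::= e]
effneMAMA ⇒ effneffnAMA   [M ::= f f n]
effneffnAMA ⇒ effneffneMA   [A ::= e]
effneffneMA ⇒ effneffneffnA   [M ::= f f n]
effneffneffnA ⇒ effneffneffne   [A ::= e]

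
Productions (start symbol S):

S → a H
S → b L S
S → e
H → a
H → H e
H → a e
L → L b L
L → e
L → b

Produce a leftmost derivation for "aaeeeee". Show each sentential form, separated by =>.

S=>aH=>aHe=>aHee=>aHeee=>aHeeee=>aaeeeee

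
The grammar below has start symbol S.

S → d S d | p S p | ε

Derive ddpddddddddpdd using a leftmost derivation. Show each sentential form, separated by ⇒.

S ⇒ dSd ⇒ ddSdd ⇒ ddpSpdd ⇒ ddpdSdpdd ⇒ ddpddSddpdd ⇒ ddpdddSdddpdd ⇒ ddpddddSddddpdd ⇒ ddpddddddddpdd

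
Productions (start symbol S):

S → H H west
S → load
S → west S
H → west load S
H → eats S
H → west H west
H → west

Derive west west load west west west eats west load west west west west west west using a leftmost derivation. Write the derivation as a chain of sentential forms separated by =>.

S => west S   [S → west S]
west S => west H H west   [S → H H west]
west H H west => west west load S H west   [H → west load S]
west west load S H west => west west load west S H west   [S → west S]
west west load west S H west => west west load west H H west H west   [S → H H west]
west west load west H H west H west => west west load west west H west H west H west   [H → west H west]
west west load west west H west H west H west => west west load west west west H west west H west H west   [H → west H west]
west west load west west west H west west H west H west => west west load west west west eats S west west H west H west   [H → eats S]
west west load west west west eats S west west H west H west => west west load west west west eats west S west west H west H west   [S → west S]
west west load west west west eats west S west west H west H west => west west load west west west eats west load west west H west H west   [S → load]
west west load west west west eats west load west west H west H west => west west load west west west eats west load west west west west H west   [H → west]
west west load west west west eats west load west west west west H west => west west load west west west eats west load west west west west west west   [H → west]

S => west S => west H H west => west west load S H west => west west load west S H west => west west load west H H west H west => west west load west west H west H west H west => west west load west west west H west west H west H west => west west load west west west eats S west west H west H west => west west load west west west eats west S west west H west H west => west west load west west west eats west load west west H west H west => west west load west west west eats west load west west west west H west => west west load west west west eats west load west west west west west west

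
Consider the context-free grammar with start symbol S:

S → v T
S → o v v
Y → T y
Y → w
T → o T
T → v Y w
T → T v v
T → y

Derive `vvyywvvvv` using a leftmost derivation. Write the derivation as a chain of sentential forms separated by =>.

S => vT   [S → v T]
vT => vTvv   [T → T v v]
vTvv => vTvvvv   [T → T v v]
vTvvvv => vvYwvvvv   [T → v Y w]
vvYwvvvv => vvTywvvvv   [Y → T y]
vvTywvvvv => vvyywvvvv   [T → y]

S=>vT=>vTvv=>vTvvvv=>vvYwvvvv=>vvTywvvvv=>vvyywvvvv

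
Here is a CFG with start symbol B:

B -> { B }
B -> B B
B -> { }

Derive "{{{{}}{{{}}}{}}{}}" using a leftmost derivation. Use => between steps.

B=>{B}=>{BB}=>{{B}B}=>{{BB}B}=>{{BBB}B}=>{{{B}BB}B}=>{{{{}}BB}B}=>{{{{}}{B}B}B}=>{{{{}}{{B}}B}B}=>{{{{}}{{{}}}B}B}=>{{{{}}{{{}}}{}}B}=>{{{{}}{{{}}}{}}{}}

B => {B}   [B -> { B }]
{B} => {BB}   [B -> B B]
{BB} => {{B}B}   [B -> { B }]
{{B}B} => {{BB}B}   [B -> B B]
{{BB}B} => {{BBB}B}   [B -> B B]
{{BBB}B} => {{{B}BB}B}   [B -> { B }]
{{{B}BB}B} => {{{{}}BB}B}   [B -> { }]
{{{{}}BB}B} => {{{{}}{B}B}B}   [B -> { B }]
{{{{}}{B}B}B} => {{{{}}{{B}}B}B}   [B -> { B }]
{{{{}}{{B}}B}B} => {{{{}}{{{}}}B}B}   [B -> { }]
{{{{}}{{{}}}B}B} => {{{{}}{{{}}}{}}B}   [B -> { }]
{{{{}}{{{}}}{}}B} => {{{{}}{{{}}}{}}{}}   [B -> { }]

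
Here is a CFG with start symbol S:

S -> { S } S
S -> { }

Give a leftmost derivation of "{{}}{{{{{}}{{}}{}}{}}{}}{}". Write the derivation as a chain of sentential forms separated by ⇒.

S ⇒ {S}S   [S -> { S } S]
{S}S ⇒ {{}}S   [S -> { }]
{{}}S ⇒ {{}}{S}S   [S -> { S } S]
{{}}{S}S ⇒ {{}}{{S}S}S   [S -> { S } S]
{{}}{{S}S}S ⇒ {{}}{{{S}S}S}S   [S -> { S } S]
{{}}{{{S}S}S}S ⇒ {{}}{{{{S}S}S}S}S   [S -> { S } S]
{{}}{{{{S}S}S}S}S ⇒ {{}}{{{{{}}S}S}S}S   [S -> { }]
{{}}{{{{{}}S}S}S}S ⇒ {{}}{{{{{}}{S}S}S}S}S   [S -> { S } S]
{{}}{{{{{}}{S}S}S}S}S ⇒ {{}}{{{{{}}{{}}S}S}S}S   [S -> { }]
{{}}{{{{{}}{{}}S}S}S}S ⇒ {{}}{{{{{}}{{}}{}}S}S}S   [S -> { }]
{{}}{{{{{}}{{}}{}}S}S}S ⇒ {{}}{{{{{}}{{}}{}}{}}S}S   [S -> { }]
{{}}{{{{{}}{{}}{}}{}}S}S ⇒ {{}}{{{{{}}{{}}{}}{}}{}}S   [S -> { }]
{{}}{{{{{}}{{}}{}}{}}{}}S ⇒ {{}}{{{{{}}{{}}{}}{}}{}}{}   [S -> { }]

S⇒{S}S⇒{{}}S⇒{{}}{S}S⇒{{}}{{S}S}S⇒{{}}{{{S}S}S}S⇒{{}}{{{{S}S}S}S}S⇒{{}}{{{{{}}S}S}S}S⇒{{}}{{{{{}}{S}S}S}S}S⇒{{}}{{{{{}}{{}}S}S}S}S⇒{{}}{{{{{}}{{}}{}}S}S}S⇒{{}}{{{{{}}{{}}{}}{}}S}S⇒{{}}{{{{{}}{{}}{}}{}}{}}S⇒{{}}{{{{{}}{{}}{}}{}}{}}{}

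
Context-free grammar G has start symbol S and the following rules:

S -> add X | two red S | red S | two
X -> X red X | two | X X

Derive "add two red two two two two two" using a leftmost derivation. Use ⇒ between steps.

S ⇒ add X ⇒ add X X ⇒ add X X X ⇒ add X X X X ⇒ add X red X X X X ⇒ add two red X X X X ⇒ add two red X X X X X ⇒ add two red two X X X X ⇒ add two red two two X X X ⇒ add two red two two two X X ⇒ add two red two two two two X ⇒ add two red two two two two two

S ⇒ add X   [S -> add X]
add X ⇒ add X X   [X -> X X]
add X X ⇒ add X X X   [X -> X X]
add X X X ⇒ add X X X X   [X -> X X]
add X X X X ⇒ add X red X X X X   [X -> X red X]
add X red X X X X ⇒ add two red X X X X   [X -> two]
add two red X X X X ⇒ add two red X X X X X   [X -> X X]
add two red X X X X X ⇒ add two red two X X X X   [X -> two]
add two red two X X X X ⇒ add two red two two X X X   [X -> two]
add two red two two X X X ⇒ add two red two two two X X   [X -> two]
add two red two two two X X ⇒ add two red two two two two X   [X -> two]
add two red two two two two X ⇒ add two red two two two two two   [X -> two]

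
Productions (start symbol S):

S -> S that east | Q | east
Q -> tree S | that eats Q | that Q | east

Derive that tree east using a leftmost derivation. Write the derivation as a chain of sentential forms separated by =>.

S => Q   [S -> Q]
Q => that Q   [Q -> that Q]
that Q => that tree S   [Q -> tree S]
that tree S => that tree Q   [S -> Q]
that tree Q => that tree east   [Q -> east]

S => Q => that Q => that tree S => that tree Q => that tree east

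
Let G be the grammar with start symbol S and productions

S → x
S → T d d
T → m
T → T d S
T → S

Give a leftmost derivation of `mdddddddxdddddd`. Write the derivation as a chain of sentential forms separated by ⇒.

S⇒Tdd⇒Sdd⇒Tdddd⇒Sdddd⇒Tdddddd⇒TdSdddddd⇒SdSdddddd⇒TdddSdddddd⇒SdddSdddddd⇒TdddddSdddddd⇒SdddddSdddddd⇒TdddddddSdddddd⇒mdddddddSdddddd⇒mdddddddxdddddd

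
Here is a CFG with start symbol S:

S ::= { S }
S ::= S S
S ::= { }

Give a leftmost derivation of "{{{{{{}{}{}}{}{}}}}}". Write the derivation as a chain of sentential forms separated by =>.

S=>{S}=>{{S}}=>{{{S}}}=>{{{{S}}}}=>{{{{SS}}}}=>{{{{SSS}}}}=>{{{{{S}SS}}}}=>{{{{{SS}SS}}}}=>{{{{{SSS}SS}}}}=>{{{{{{}SS}SS}}}}=>{{{{{{}{}S}SS}}}}=>{{{{{{}{}{}}SS}}}}=>{{{{{{}{}{}}{}S}}}}=>{{{{{{}{}{}}{}{}}}}}

S => {S}   [S ::= { S }]
{S} => {{S}}   [S ::= { S }]
{{S}} => {{{S}}}   [S ::= { S }]
{{{S}}} => {{{{S}}}}   [S ::= { S }]
{{{{S}}}} => {{{{SS}}}}   [S ::= S S]
{{{{SS}}}} => {{{{SSS}}}}   [S ::= S S]
{{{{SSS}}}} => {{{{{S}SS}}}}   [S ::= { S }]
{{{{{S}SS}}}} => {{{{{SS}SS}}}}   [S ::= S S]
{{{{{SS}SS}}}} => {{{{{SSS}SS}}}}   [S ::= S S]
{{{{{SSS}SS}}}} => {{{{{{}SS}SS}}}}   [S ::= { }]
{{{{{{}SS}SS}}}} => {{{{{{}{}S}SS}}}}   [S ::= { }]
{{{{{{}{}S}SS}}}} => {{{{{{}{}{}}SS}}}}   [S ::= { }]
{{{{{{}{}{}}SS}}}} => {{{{{{}{}{}}{}S}}}}   [S ::= { }]
{{{{{{}{}{}}{}S}}}} => {{{{{{}{}{}}{}{}}}}}   [S ::= { }]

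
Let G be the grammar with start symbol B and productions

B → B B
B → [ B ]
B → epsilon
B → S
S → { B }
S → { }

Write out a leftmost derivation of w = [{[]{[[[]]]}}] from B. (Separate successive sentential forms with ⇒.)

B ⇒ [B] ⇒ [S] ⇒ [{B}] ⇒ [{BB}] ⇒ [{[B]B}] ⇒ [{[]B}] ⇒ [{[]S}] ⇒ [{[]{B}}] ⇒ [{[]{BB}}] ⇒ [{[]{[B]B}}] ⇒ [{[]{[[B]]B}}] ⇒ [{[]{[[[B]]]B}}] ⇒ [{[]{[[[]]]B}}] ⇒ [{[]{[[[]]]}}]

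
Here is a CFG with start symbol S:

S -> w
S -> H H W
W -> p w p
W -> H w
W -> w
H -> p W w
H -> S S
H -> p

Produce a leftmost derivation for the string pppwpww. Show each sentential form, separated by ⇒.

S ⇒ HHW ⇒ pHW ⇒ ppWwW ⇒ pppwpwW ⇒ pppwpww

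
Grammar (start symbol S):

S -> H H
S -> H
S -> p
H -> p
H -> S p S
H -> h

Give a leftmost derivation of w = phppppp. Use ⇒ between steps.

S ⇒ H ⇒ SpS ⇒ HHpS ⇒ pHpS ⇒ pSpSpS ⇒ pHHpSpS ⇒ phHpSpS ⇒ phppSpS ⇒ phppppS ⇒ phppppp

S ⇒ H   [S -> H]
H ⇒ SpS   [H -> S p S]
SpS ⇒ HHpS   [S -> H H]
HHpS ⇒ pHpS   [H -> p]
pHpS ⇒ pSpSpS   [H -> S p S]
pSpSpS ⇒ pHHpSpS   [S -> H H]
pHHpSpS ⇒ phHpSpS   [H -> h]
phHpSpS ⇒ phppSpS   [H -> p]
phppSpS ⇒ phppppS   [S -> p]
phppppS ⇒ phppppp   [S -> p]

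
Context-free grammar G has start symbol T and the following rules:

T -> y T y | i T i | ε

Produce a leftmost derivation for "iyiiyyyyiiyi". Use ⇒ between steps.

T⇒iTi⇒iyTyi⇒iyiTiyi⇒iyiiTiiyi⇒iyiiyTyiiyi⇒iyiiyyTyyiiyi⇒iyiiyyyyiiyi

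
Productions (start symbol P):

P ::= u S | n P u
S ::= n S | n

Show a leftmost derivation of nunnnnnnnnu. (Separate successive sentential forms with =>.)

P => nPu => nuSu => nunSu => nunnSu => nunnnSu => nunnnnSu => nunnnnnSu => nunnnnnnSu => nunnnnnnnSu => nunnnnnnnnu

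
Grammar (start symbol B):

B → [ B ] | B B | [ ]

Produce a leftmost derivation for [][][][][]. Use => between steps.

B=>BB=>[]B=>[]BB=>[]BBB=>[]BBBB=>[][]BBB=>[][][]BB=>[][][][]B=>[][][][][]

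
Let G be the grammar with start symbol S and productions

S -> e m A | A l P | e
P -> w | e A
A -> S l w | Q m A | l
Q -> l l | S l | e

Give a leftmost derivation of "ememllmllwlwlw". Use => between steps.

S=>AlP=>SlwlP=>AlPlwlP=>QmAlPlwlP=>emAlPlwlP=>emQmAlPlwlP=>emSlmAlPlwlP=>ememAlmAlPlwlP=>ememllmAlPlwlP=>ememllmllPlwlP=>ememllmllwlwlP=>ememllmllwlwlw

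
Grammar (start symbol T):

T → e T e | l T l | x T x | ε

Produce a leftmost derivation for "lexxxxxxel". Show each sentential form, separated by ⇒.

T ⇒ lTl ⇒ leTel ⇒ lexTxel ⇒ lexxTxxel ⇒ lexxxTxxxel ⇒ lexxxxxxel

T ⇒ lTl   [T → l T l]
lTl ⇒ leTel   [T → e T e]
leTel ⇒ lexTxel   [T → x T x]
lexTxel ⇒ lexxTxxel   [T → x T x]
lexxTxxel ⇒ lexxxTxxxel   [T → x T x]
lexxxTxxxel ⇒ lexxxxxxel   [T → ε]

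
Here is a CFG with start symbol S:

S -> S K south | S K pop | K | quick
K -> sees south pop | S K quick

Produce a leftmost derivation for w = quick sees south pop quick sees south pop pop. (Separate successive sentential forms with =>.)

S => S K pop => K K pop => S K quick K pop => quick K quick K pop => quick sees south pop quick K pop => quick sees south pop quick sees south pop pop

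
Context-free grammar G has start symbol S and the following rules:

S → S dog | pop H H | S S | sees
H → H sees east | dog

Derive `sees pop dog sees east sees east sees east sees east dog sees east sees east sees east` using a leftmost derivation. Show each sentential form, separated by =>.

S => S S => sees S => sees pop H H => sees pop H sees east H => sees pop H sees east sees east H => sees pop H sees east sees east sees east H => sees pop H sees east sees east sees east sees east H => sees pop dog sees east sees east sees east sees east H => sees pop dog sees east sees east sees east sees east H sees east => sees pop dog sees east sees east sees east sees east H sees east sees east => sees pop dog sees east sees east sees east sees east H sees east sees east sees east => sees pop dog sees east sees east sees east sees east dog sees east sees east sees east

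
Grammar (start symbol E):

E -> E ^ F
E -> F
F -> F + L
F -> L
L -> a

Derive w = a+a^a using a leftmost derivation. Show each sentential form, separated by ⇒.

E ⇒ E^F ⇒ F^F ⇒ F+L^F ⇒ L+L^F ⇒ a+L^F ⇒ a+a^F ⇒ a+a^L ⇒ a+a^a

E ⇒ E^F   [E -> E ^ F]
E^F ⇒ F^F   [E -> F]
F^F ⇒ F+L^F   [F -> F + L]
F+L^F ⇒ L+L^F   [F -> L]
L+L^F ⇒ a+L^F   [L -> a]
a+L^F ⇒ a+a^F   [L -> a]
a+a^F ⇒ a+a^L   [F -> L]
a+a^L ⇒ a+a^a   [L -> a]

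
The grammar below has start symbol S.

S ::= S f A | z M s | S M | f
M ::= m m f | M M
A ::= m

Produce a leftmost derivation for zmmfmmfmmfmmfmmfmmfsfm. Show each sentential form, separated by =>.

S => SfA   [S ::= S f A]
SfA => zMsfA   [S ::= z M s]
zMsfA => zMMsfA   [M ::= M M]
zMMsfA => zMMMsfA   [M ::= M M]
zMMMsfA => zMMMMsfA   [M ::= M M]
zMMMMsfA => zmmfMMMsfA   [M ::= m m f]
zmmfMMMsfA => zmmfMMMMsfA   [M ::= M M]
zmmfMMMMsfA => zmmfMMMMMsfA   [M ::= M M]
zmmfMMMMMsfA => zmmfmmfMMMMsfA   [M ::= m m f]
zmmfmmfMMMMsfA => zmmfmmfmmfMMMsfA   [M ::= m m f]
zmmfmmfmmfMMMsfA => zmmfmmfmmfmmfMMsfA   [M ::= m m f]
zmmfmmfmmfmmfMMsfA => zmmfmmfmmfmmfmmfMsfA   [M ::= m m f]
zmmfmmfmmfmmfmmfMsfA => zmmfmmfmmfmmfmmfmmfsfA   [M ::= m m f]
zmmfmmfmmfmmfmmfmmfsfA => zmmfmmfmmfmmfmmfmmfsfm   [A ::= m]

S => SfA => zMsfA => zMMsfA => zMMMsfA => zMMMMsfA => zmmfMMMsfA => zmmfMMMMsfA => zmmfMMMMMsfA => zmmfmmfMMMMsfA => zmmfmmfmmfMMMsfA => zmmfmmfmmfmmfMMsfA => zmmfmmfmmfmmfmmfMsfA => zmmfmmfmmfmmfmmfmmfsfA => zmmfmmfmmfmmfmmfmmfsfm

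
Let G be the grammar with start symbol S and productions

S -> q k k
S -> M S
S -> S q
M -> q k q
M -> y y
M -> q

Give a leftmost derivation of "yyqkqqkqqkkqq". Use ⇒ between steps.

S⇒Sq⇒MSq⇒yySq⇒yySqq⇒yyMSqq⇒yyqkqSqq⇒yyqkqMSqq⇒yyqkqqkqSqq⇒yyqkqqkqqkkqq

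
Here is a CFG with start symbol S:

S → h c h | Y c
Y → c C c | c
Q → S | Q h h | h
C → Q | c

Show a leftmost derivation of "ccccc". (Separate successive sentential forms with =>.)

S => Yc   [S → Y c]
Yc => cCcc   [Y → c C c]
cCcc => cQcc   [C → Q]
cQcc => cScc   [Q → S]
cScc => cYccc   [S → Y c]
cYccc => ccccc   [Y → c]

S=>Yc=>cCcc=>cQcc=>cScc=>cYccc=>ccccc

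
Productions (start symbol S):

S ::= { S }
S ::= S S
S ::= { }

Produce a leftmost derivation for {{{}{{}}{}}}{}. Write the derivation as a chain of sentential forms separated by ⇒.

S⇒SS⇒{S}S⇒{{S}}S⇒{{SS}}S⇒{{SSS}}S⇒{{{}SS}}S⇒{{{}{S}S}}S⇒{{{}{{}}S}}S⇒{{{}{{}}{}}}S⇒{{{}{{}}{}}}{}

S ⇒ SS   [S ::= S S]
SS ⇒ {S}S   [S ::= { S }]
{S}S ⇒ {{S}}S   [S ::= { S }]
{{S}}S ⇒ {{SS}}S   [S ::= S S]
{{SS}}S ⇒ {{SSS}}S   [S ::= S S]
{{SSS}}S ⇒ {{{}SS}}S   [S ::= { }]
{{{}SS}}S ⇒ {{{}{S}S}}S   [S ::= { S }]
{{{}{S}S}}S ⇒ {{{}{{}}S}}S   [S ::= { }]
{{{}{{}}S}}S ⇒ {{{}{{}}{}}}S   [S ::= { }]
{{{}{{}}{}}}S ⇒ {{{}{{}}{}}}{}   [S ::= { }]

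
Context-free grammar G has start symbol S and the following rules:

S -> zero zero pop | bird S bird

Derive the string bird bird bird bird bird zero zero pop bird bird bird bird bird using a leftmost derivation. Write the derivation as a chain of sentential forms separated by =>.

S => bird S bird => bird bird S bird bird => bird bird bird S bird bird bird => bird bird bird bird S bird bird bird bird => bird bird bird bird bird S bird bird bird bird bird => bird bird bird bird bird zero zero pop bird bird bird bird bird

S => bird S bird   [S -> bird S bird]
bird S bird => bird bird S bird bird   [S -> bird S bird]
bird bird S bird bird => bird bird bird S bird bird bird   [S -> bird S bird]
bird bird bird S bird bird bird => bird bird bird bird S bird bird bird bird   [S -> bird S bird]
bird bird bird bird S bird bird bird bird => bird bird bird bird bird S bird bird bird bird bird   [S -> bird S bird]
bird bird bird bird bird S bird bird bird bird bird => bird bird bird bird bird zero zero pop bird bird bird bird bird   [S -> zero zero pop]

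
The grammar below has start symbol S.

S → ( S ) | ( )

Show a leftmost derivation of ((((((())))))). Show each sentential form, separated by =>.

S => (S) => ((S)) => (((S))) => ((((S)))) => (((((S))))) => ((((((S)))))) => ((((((()))))))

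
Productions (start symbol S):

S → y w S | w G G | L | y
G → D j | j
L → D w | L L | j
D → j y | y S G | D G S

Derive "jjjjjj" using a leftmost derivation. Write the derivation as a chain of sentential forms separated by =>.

S => L => LL => LLL => LLLL => LLLLL => LLLLLL => jLLLLL => jjLLLL => jjjLLL => jjjjLL => jjjjjL => jjjjjj

S => L   [S → L]
L => LL   [L → L L]
LL => LLL   [L → L L]
LLL => LLLL   [L → L L]
LLLL => LLLLL   [L → L L]
LLLLL => LLLLLL   [L → L L]
LLLLLL => jLLLLL   [L → j]
jLLLLL => jjLLLL   [L → j]
jjLLLL => jjjLLL   [L → j]
jjjLLL => jjjjLL   [L → j]
jjjjLL => jjjjjL   [L → j]
jjjjjL => jjjjjj   [L → j]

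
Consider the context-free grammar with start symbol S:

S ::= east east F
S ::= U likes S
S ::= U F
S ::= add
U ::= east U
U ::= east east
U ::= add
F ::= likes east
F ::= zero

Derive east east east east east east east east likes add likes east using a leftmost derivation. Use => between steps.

S => U likes S   [S ::= U likes S]
U likes S => east U likes S   [U ::= east U]
east U likes S => east east U likes S   [U ::= east U]
east east U likes S => east east east U likes S   [U ::= east U]
east east east U likes S => east east east east U likes S   [U ::= east U]
east east east east U likes S => east east east east east U likes S   [U ::= east U]
east east east east east U likes S => east east east east east east U likes S   [U ::= east U]
east east east east east east U likes S => east east east east east east east east likes S   [U ::= east east]
east east east east east east east east likes S => east east east east east east east east likes U F   [S ::= U F]
east east east east east east east east likes U F => east east east east east east east east likes add F   [U ::= add]
east east east east east east east east likes add F => east east east east east east east east likes add likes east   [F ::= likes east]

S => U likes S => east U likes S => east east U likes S => east east east U likes S => east east east east U likes S => east east east east east U likes S => east east east east east east U likes S => east east east east east east east east likes S => east east east east east east east east likes U F => east east east east east east east east likes add F => east east east east east east east east likes add likes east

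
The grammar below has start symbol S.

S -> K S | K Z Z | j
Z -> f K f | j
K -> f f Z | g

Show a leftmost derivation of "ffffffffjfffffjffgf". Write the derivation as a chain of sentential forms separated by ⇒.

S ⇒ KZZ   [S -> K Z Z]
KZZ ⇒ ffZZZ   [K -> f f Z]
ffZZZ ⇒ fffKfZZ   [Z -> f K f]
fffKfZZ ⇒ fffffZfZZ   [K -> f f Z]
fffffZfZZ ⇒ ffffffKffZZ   [Z -> f K f]
ffffffKffZZ ⇒ ffffffffZffZZ   [K -> f f Z]
ffffffffZffZZ ⇒ ffffffffjffZZ   [Z -> j]
ffffffffjffZZ ⇒ ffffffffjfffKfZ   [Z -> f K f]
ffffffffjfffKfZ ⇒ ffffffffjfffffZfZ   [K -> f f Z]
ffffffffjfffffZfZ ⇒ ffffffffjfffffjfZ   [Z -> j]
ffffffffjfffffjfZ ⇒ ffffffffjfffffjffKf   [Z -> f K f]
ffffffffjfffffjffKf ⇒ ffffffffjfffffjffgf   [K -> g]

S ⇒ KZZ ⇒ ffZZZ ⇒ fffKfZZ ⇒ fffffZfZZ ⇒ ffffffKffZZ ⇒ ffffffffZffZZ ⇒ ffffffffjffZZ ⇒ ffffffffjfffKfZ ⇒ ffffffffjfffffZfZ ⇒ ffffffffjfffffjfZ ⇒ ffffffffjfffffjffKf ⇒ ffffffffjfffffjffgf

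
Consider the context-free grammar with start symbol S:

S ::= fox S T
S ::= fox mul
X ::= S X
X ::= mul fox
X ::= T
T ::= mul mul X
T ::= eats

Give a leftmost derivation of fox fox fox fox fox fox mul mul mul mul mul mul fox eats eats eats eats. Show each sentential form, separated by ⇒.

S ⇒ fox S T ⇒ fox fox S T T ⇒ fox fox fox S T T T ⇒ fox fox fox fox S T T T T ⇒ fox fox fox fox fox S T T T T T ⇒ fox fox fox fox fox fox mul T T T T T ⇒ fox fox fox fox fox fox mul mul mul X T T T T ⇒ fox fox fox fox fox fox mul mul mul T T T T T ⇒ fox fox fox fox fox fox mul mul mul mul mul X T T T T ⇒ fox fox fox fox fox fox mul mul mul mul mul mul fox T T T T ⇒ fox fox fox fox fox fox mul mul mul mul mul mul fox eats T T T ⇒ fox fox fox fox fox fox mul mul mul mul mul mul fox eats eats T T ⇒ fox fox fox fox fox fox mul mul mul mul mul mul fox eats eats eats T ⇒ fox fox fox fox fox fox mul mul mul mul mul mul fox eats eats eats eats

S ⇒ fox S T   [S ::= fox S T]
fox S T ⇒ fox fox S T T   [S ::= fox S T]
fox fox S T T ⇒ fox fox fox S T T T   [S ::= fox S T]
fox fox fox S T T T ⇒ fox fox fox fox S T T T T   [S ::= fox S T]
fox fox fox fox S T T T T ⇒ fox fox fox fox fox S T T T T T   [S ::= fox S T]
fox fox fox fox fox S T T T T T ⇒ fox fox fox fox fox fox mul T T T T T   [S ::= fox mul]
fox fox fox fox fox fox mul T T T T T ⇒ fox fox fox fox fox fox mul mul mul X T T T T   [T ::= mul mul X]
fox fox fox fox fox fox mul mul mul X T T T T ⇒ fox fox fox fox fox fox mul mul mul T T T T T   [X ::= T]
fox fox fox fox fox fox mul mul mul T T T T T ⇒ fox fox fox fox fox fox mul mul mul mul mul X T T T T   [T ::= mul mul X]
fox fox fox fox fox fox mul mul mul mul mul X T T T T ⇒ fox fox fox fox fox fox mul mul mul mul mul mul fox T T T T   [X ::= mul fox]
fox fox fox fox fox fox mul mul mul mul mul mul fox T T T T ⇒ fox fox fox fox fox fox mul mul mul mul mul mul fox eats T T T   [T ::= eats]
fox fox fox fox fox fox mul mul mul mul mul mul fox eats T T T ⇒ fox fox fox fox fox fox mul mul mul mul mul mul fox eats eats T T   [T ::= eats]
fox fox fox fox fox fox mul mul mul mul mul mul fox eats eats T T ⇒ fox fox fox fox fox fox mul mul mul mul mul mul fox eats eats eats T   [T ::= eats]
fox fox fox fox fox fox mul mul mul mul mul mul fox eats eats eats T ⇒ fox fox fox fox fox fox mul mul mul mul mul mul fox eats eats eats eats   [T ::= eats]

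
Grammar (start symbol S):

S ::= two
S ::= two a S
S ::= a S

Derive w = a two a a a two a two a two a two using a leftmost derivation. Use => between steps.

S => a S   [S ::= a S]
a S => a two a S   [S ::= two a S]
a two a S => a two a a S   [S ::= a S]
a two a a S => a two a a a S   [S ::= a S]
a two a a a S => a two a a a two a S   [S ::= two a S]
a two a a a two a S => a two a a a two a two a S   [S ::= two a S]
a two a a a two a two a S => a two a a a two a two a two a S   [S ::= two a S]
a two a a a two a two a two a S => a two a a a two a two a two a two   [S ::= two]

S => a S => a two a S => a two a a S => a two a a a S => a two a a a two a S => a two a a a two a two a S => a two a a a two a two a two a S => a two a a a two a two a two a two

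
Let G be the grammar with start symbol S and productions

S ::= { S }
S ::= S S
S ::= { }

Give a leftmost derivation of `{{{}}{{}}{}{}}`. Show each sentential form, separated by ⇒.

S⇒{S}⇒{SS}⇒{{S}S}⇒{{{}}S}⇒{{{}}SS}⇒{{{}}SSS}⇒{{{}}{S}SS}⇒{{{}}{{}}SS}⇒{{{}}{{}}{}S}⇒{{{}}{{}}{}{}}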